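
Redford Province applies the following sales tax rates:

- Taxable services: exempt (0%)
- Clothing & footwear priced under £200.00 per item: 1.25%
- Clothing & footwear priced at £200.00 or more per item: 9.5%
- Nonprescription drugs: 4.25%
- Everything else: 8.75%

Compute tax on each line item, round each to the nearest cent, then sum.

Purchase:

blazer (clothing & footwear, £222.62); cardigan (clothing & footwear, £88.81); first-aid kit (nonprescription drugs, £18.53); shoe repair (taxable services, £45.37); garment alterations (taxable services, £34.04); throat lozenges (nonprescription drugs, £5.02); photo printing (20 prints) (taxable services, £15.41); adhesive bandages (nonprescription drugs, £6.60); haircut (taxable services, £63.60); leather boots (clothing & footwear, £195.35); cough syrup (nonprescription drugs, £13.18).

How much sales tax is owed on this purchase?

Blazer £222.62: clothing & footwear, £200.00 or more → 9.5% → £21.15
Cardigan £88.81: clothing & footwear, under £200.00 → 1.25% → £1.11
First-aid kit £18.53: nonprescription drugs → 4.25% → £0.79
Shoe repair £45.37: taxable services → 0% → £0.00
Garment alterations £34.04: taxable services → 0% → £0.00
Throat lozenges £5.02: nonprescription drugs → 4.25% → £0.21
Photo printing (20 prints) £15.41: taxable services → 0% → £0.00
Adhesive bandages £6.60: nonprescription drugs → 4.25% → £0.28
Haircut £63.60: taxable services → 0% → £0.00
Leather boots £195.35: clothing & footwear, under £200.00 → 1.25% → £2.44
Cough syrup £13.18: nonprescription drugs → 4.25% → £0.56
Total tax = £21.15 + £1.11 + £0.79 + £0.21 + £0.28 + £2.44 + £0.56 = £26.54

£26.54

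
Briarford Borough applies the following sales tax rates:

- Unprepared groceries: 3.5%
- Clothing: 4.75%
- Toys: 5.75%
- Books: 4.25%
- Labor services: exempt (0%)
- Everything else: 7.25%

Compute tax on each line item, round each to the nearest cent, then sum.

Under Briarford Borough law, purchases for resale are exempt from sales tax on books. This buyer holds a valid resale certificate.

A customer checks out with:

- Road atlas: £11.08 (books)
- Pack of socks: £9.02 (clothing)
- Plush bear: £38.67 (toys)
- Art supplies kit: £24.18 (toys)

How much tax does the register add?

£4.04

Road atlas £11.08: books, buyer-exempt → 0% → £0.00
Pack of socks £9.02: clothing → 4.75% → £0.43
Plush bear £38.67: toys → 5.75% → £2.22
Art supplies kit £24.18: toys → 5.75% → £1.39
Total tax = £0.43 + £2.22 + £1.39 = £4.04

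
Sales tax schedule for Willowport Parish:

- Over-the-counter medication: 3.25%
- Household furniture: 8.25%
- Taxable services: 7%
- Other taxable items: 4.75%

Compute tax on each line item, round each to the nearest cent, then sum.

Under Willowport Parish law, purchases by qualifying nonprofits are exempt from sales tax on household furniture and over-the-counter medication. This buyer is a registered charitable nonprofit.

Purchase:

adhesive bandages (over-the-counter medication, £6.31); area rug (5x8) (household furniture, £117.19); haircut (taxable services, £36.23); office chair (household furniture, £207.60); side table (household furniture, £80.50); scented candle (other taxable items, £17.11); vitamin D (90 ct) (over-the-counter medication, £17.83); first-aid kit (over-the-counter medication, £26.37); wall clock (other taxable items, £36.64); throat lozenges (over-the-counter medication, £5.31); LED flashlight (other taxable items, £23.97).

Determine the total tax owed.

£6.23

Adhesive bandages £6.31: over-the-counter medication, buyer-exempt → 0% → £0.00
Area rug (5x8) £117.19: household furniture, buyer-exempt → 0% → £0.00
Haircut £36.23: taxable services → 7% → £2.54
Office chair £207.60: household furniture, buyer-exempt → 0% → £0.00
Side table £80.50: household furniture, buyer-exempt → 0% → £0.00
Scented candle £17.11: other taxable items → 4.75% → £0.81
Vitamin D (90 ct) £17.83: over-the-counter medication, buyer-exempt → 0% → £0.00
First-aid kit £26.37: over-the-counter medication, buyer-exempt → 0% → £0.00
Wall clock £36.64: other taxable items → 4.75% → £1.74
Throat lozenges £5.31: over-the-counter medication, buyer-exempt → 0% → £0.00
LED flashlight £23.97: other taxable items → 4.75% → £1.14
Total tax = £2.54 + £0.81 + £1.74 + £1.14 = £6.23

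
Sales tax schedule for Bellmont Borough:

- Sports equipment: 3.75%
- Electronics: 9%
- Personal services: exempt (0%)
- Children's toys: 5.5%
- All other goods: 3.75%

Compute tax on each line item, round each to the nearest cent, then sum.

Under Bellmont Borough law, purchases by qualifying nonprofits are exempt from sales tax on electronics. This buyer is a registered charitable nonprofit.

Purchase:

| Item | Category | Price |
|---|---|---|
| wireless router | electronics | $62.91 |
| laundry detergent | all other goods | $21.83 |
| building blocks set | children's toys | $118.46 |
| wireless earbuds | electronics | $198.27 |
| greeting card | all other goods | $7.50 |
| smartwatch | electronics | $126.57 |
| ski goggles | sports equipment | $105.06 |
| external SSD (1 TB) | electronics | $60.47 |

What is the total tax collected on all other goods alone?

Laundry detergent $21.83: all other goods → 3.75% → $0.82
Greeting card $7.50: all other goods → 3.75% → $0.28
Tax on all other goods = $0.82 + $0.28 = $1.10

$1.10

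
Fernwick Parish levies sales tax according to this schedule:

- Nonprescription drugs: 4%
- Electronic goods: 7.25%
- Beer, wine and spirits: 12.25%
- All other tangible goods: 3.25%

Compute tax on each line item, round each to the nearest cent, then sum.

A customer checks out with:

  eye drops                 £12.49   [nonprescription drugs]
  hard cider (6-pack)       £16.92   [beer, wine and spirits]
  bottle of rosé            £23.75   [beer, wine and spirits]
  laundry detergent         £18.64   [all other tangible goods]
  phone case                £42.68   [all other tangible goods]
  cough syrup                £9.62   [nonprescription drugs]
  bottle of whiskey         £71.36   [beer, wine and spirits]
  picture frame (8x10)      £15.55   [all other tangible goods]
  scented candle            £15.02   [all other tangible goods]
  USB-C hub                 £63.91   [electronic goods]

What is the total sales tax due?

£22.23

Eye drops £12.49: nonprescription drugs → 4% → £0.50
Hard cider (6-pack) £16.92: beer, wine and spirits → 12.25% → £2.07
Bottle of rosé £23.75: beer, wine and spirits → 12.25% → £2.91
Laundry detergent £18.64: all other tangible goods → 3.25% → £0.61
Phone case £42.68: all other tangible goods → 3.25% → £1.39
Cough syrup £9.62: nonprescription drugs → 4% → £0.38
Bottle of whiskey £71.36: beer, wine and spirits → 12.25% → £8.74
Picture frame (8x10) £15.55: all other tangible goods → 3.25% → £0.51
Scented candle £15.02: all other tangible goods → 3.25% → £0.49
USB-C hub £63.91: electronic goods → 7.25% → £4.63
Total tax = £0.50 + £2.07 + £2.91 + £0.61 + £1.39 + £0.38 + £8.74 + £0.51 + £0.49 + £4.63 = £22.23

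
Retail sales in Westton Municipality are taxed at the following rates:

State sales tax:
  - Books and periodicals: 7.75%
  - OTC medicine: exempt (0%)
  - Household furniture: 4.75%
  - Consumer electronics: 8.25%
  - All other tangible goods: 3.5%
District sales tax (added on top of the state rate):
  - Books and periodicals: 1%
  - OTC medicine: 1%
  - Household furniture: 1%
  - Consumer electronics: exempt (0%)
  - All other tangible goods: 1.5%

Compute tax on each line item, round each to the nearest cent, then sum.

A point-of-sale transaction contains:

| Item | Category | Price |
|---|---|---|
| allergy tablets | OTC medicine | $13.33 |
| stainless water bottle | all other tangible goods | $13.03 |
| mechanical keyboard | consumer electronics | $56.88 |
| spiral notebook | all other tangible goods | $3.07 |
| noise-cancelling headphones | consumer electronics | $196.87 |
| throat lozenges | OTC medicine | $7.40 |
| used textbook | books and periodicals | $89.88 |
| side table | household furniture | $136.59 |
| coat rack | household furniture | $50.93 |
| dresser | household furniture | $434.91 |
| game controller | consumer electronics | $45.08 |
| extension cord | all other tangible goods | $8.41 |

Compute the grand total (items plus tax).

Allergy tablets $13.33: OTC medicine → 0% + 1% district = 1% → $0.13
Stainless water bottle $13.03: all other tangible goods → 3.5% + 1.5% district = 5% → $0.65
Mechanical keyboard $56.88: consumer electronics → 8.25% + 0% district = 8.25% → $4.69
Spiral notebook $3.07: all other tangible goods → 3.5% + 1.5% district = 5% → $0.15
Noise-cancelling headphones $196.87: consumer electronics → 8.25% + 0% district = 8.25% → $16.24
Throat lozenges $7.40: OTC medicine → 0% + 1% district = 1% → $0.07
Used textbook $89.88: books and periodicals → 7.75% + 1% district = 8.75% → $7.86
Side table $136.59: household furniture → 4.75% + 1% district = 5.75% → $7.85
Coat rack $50.93: household furniture → 4.75% + 1% district = 5.75% → $2.93
Dresser $434.91: household furniture → 4.75% + 1% district = 5.75% → $25.01
Game controller $45.08: consumer electronics → 8.25% + 0% district = 8.25% → $3.72
Extension cord $8.41: all other tangible goods → 3.5% + 1.5% district = 5% → $0.42
Subtotal = $1056.38; tax = $69.72; total due = $1126.10

$1126.10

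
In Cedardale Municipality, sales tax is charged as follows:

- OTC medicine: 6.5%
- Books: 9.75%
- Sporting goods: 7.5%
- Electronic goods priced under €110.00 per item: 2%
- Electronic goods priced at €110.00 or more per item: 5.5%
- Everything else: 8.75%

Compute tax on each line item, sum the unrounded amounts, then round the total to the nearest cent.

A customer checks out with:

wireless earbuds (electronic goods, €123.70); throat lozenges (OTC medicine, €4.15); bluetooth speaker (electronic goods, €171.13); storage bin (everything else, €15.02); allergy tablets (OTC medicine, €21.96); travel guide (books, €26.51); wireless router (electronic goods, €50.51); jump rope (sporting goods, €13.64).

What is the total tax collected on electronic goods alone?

Wireless earbuds €123.70: electronic goods, €110.00 or more → 5.5% → €6.8035
Bluetooth speaker €171.13: electronic goods, €110.00 or more → 5.5% → €9.41215
Wireless router €50.51: electronic goods, under €110.00 → 2% → €1.0102
Tax on electronic goods: unrounded sum = €17.22585 → €17.23

€17.23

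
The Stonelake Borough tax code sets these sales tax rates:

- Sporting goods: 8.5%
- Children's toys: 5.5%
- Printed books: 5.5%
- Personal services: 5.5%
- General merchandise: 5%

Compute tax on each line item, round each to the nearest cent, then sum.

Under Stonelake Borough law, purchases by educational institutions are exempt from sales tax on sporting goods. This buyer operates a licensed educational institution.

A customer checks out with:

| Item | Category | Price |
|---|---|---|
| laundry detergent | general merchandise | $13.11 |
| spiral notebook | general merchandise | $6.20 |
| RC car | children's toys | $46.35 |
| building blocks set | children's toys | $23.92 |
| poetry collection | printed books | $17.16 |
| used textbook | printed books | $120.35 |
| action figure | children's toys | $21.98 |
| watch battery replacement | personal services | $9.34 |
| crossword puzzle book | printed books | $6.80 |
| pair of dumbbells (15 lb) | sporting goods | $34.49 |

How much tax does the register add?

Laundry detergent $13.11: general merchandise → 5% → $0.66
Spiral notebook $6.20: general merchandise → 5% → $0.31
RC car $46.35: children's toys → 5.5% → $2.55
Building blocks set $23.92: children's toys → 5.5% → $1.32
Poetry collection $17.16: printed books → 5.5% → $0.94
Used textbook $120.35: printed books → 5.5% → $6.62
Action figure $21.98: children's toys → 5.5% → $1.21
Watch battery replacement $9.34: personal services → 5.5% → $0.51
Crossword puzzle book $6.80: printed books → 5.5% → $0.37
Pair of dumbbells (15 lb) $34.49: sporting goods, buyer-exempt → 0% → $0.00
Total tax = $0.66 + $0.31 + $2.55 + $1.32 + $0.94 + $6.62 + $1.21 + $0.51 + $0.37 = $14.49

$14.49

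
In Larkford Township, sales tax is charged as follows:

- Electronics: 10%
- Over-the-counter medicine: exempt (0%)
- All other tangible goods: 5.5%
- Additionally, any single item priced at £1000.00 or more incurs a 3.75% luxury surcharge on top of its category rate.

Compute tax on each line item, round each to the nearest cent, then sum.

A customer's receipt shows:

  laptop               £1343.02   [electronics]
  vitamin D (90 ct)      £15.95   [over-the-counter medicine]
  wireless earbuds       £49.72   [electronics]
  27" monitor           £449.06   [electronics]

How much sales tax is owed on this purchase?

£234.55

Laptop £1343.02: electronics → 10% + 3.75% surcharge = 13.75% → £184.67
Vitamin D (90 ct) £15.95: over-the-counter medicine → 0% → £0.00
Wireless earbuds £49.72: electronics → 10% → £4.97
27" monitor £449.06: electronics → 10% → £44.91
Total tax = £184.67 + £4.97 + £44.91 = £234.55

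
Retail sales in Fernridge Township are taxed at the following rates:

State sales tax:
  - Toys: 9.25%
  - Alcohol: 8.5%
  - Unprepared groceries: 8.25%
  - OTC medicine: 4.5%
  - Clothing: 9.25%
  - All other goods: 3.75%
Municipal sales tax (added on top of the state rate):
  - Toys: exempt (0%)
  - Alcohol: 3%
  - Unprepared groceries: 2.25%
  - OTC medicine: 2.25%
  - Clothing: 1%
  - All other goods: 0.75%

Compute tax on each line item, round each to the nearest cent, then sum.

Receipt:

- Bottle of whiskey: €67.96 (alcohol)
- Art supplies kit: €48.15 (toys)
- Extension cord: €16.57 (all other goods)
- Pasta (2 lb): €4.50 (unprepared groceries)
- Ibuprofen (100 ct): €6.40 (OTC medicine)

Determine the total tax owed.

€13.92

Bottle of whiskey €67.96: alcohol → 8.5% + 3% municipal = 11.5% → €7.82
Art supplies kit €48.15: toys → 9.25% + 0% municipal = 9.25% → €4.45
Extension cord €16.57: all other goods → 3.75% + 0.75% municipal = 4.5% → €0.75
Pasta (2 lb) €4.50: unprepared groceries → 8.25% + 2.25% municipal = 10.5% → €0.47
Ibuprofen (100 ct) €6.40: OTC medicine → 4.5% + 2.25% municipal = 6.75% → €0.43
Total tax = €7.82 + €4.45 + €0.75 + €0.47 + €0.43 = €13.92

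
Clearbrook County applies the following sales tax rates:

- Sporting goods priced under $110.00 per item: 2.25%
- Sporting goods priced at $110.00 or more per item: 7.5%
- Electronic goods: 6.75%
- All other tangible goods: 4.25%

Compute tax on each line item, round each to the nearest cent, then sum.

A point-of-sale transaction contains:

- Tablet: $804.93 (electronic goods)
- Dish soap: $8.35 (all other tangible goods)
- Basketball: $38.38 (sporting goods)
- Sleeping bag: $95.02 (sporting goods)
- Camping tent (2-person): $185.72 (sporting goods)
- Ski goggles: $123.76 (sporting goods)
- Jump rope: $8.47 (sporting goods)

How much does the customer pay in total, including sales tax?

Tablet $804.93: electronic goods → 6.75% → $54.33
Dish soap $8.35: all other tangible goods → 4.25% → $0.35
Basketball $38.38: sporting goods, under $110.00 → 2.25% → $0.86
Sleeping bag $95.02: sporting goods, under $110.00 → 2.25% → $2.14
Camping tent (2-person) $185.72: sporting goods, $110.00 or more → 7.5% → $13.93
Ski goggles $123.76: sporting goods, $110.00 or more → 7.5% → $9.28
Jump rope $8.47: sporting goods, under $110.00 → 2.25% → $0.19
Subtotal = $1264.63; tax = $81.08; total due = $1345.71

$1345.71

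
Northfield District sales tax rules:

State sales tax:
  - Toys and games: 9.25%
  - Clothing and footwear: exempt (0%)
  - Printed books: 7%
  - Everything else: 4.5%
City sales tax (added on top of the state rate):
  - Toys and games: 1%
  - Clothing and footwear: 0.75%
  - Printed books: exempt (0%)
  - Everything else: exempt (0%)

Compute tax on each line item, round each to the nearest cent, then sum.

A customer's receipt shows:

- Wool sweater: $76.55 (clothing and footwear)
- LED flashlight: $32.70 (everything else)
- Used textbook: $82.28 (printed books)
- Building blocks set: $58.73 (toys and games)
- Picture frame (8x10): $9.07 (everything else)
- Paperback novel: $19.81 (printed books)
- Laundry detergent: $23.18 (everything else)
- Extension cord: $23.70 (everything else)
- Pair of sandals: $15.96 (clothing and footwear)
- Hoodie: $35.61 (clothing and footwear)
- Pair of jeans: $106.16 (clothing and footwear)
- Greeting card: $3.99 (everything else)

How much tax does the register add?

$19.10

Wool sweater $76.55: clothing and footwear → 0% + 0.75% city = 0.75% → $0.57
LED flashlight $32.70: everything else → 4.5% + 0% city = 4.5% → $1.47
Used textbook $82.28: printed books → 7% + 0% city = 7% → $5.76
Building blocks set $58.73: toys and games → 9.25% + 1% city = 10.25% → $6.02
Picture frame (8x10) $9.07: everything else → 4.5% + 0% city = 4.5% → $0.41
Paperback novel $19.81: printed books → 7% + 0% city = 7% → $1.39
Laundry detergent $23.18: everything else → 4.5% + 0% city = 4.5% → $1.04
Extension cord $23.70: everything else → 4.5% + 0% city = 4.5% → $1.07
Pair of sandals $15.96: clothing and footwear → 0% + 0.75% city = 0.75% → $0.12
Hoodie $35.61: clothing and footwear → 0% + 0.75% city = 0.75% → $0.27
Pair of jeans $106.16: clothing and footwear → 0% + 0.75% city = 0.75% → $0.80
Greeting card $3.99: everything else → 4.5% + 0% city = 4.5% → $0.18
Total tax = $0.57 + $1.47 + $5.76 + $6.02 + $0.41 + $1.39 + $1.04 + $1.07 + $0.12 + $0.27 + $0.80 + $0.18 = $19.10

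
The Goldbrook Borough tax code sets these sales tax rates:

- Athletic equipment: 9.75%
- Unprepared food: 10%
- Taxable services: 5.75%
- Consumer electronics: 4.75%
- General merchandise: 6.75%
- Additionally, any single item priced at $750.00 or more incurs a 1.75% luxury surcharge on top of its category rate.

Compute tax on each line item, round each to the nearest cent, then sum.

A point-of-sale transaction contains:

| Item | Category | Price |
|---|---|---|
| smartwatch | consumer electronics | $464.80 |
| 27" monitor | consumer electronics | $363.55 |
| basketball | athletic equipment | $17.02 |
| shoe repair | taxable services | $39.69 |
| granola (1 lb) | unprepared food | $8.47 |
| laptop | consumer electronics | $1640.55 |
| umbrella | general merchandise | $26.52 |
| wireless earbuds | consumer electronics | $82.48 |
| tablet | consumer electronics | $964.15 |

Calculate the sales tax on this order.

Smartwatch $464.80: consumer electronics → 4.75% → $22.08
27" monitor $363.55: consumer electronics → 4.75% → $17.27
Basketball $17.02: athletic equipment → 9.75% → $1.66
Shoe repair $39.69: taxable services → 5.75% → $2.28
Granola (1 lb) $8.47: unprepared food → 10% → $0.85
Laptop $1640.55: consumer electronics → 4.75% + 1.75% surcharge = 6.5% → $106.64
Umbrella $26.52: general merchandise → 6.75% → $1.79
Wireless earbuds $82.48: consumer electronics → 4.75% → $3.92
Tablet $964.15: consumer electronics → 4.75% + 1.75% surcharge = 6.5% → $62.67
Total tax = $22.08 + $17.27 + $1.66 + $2.28 + $0.85 + $106.64 + $1.79 + $3.92 + $62.67 = $219.16

$219.16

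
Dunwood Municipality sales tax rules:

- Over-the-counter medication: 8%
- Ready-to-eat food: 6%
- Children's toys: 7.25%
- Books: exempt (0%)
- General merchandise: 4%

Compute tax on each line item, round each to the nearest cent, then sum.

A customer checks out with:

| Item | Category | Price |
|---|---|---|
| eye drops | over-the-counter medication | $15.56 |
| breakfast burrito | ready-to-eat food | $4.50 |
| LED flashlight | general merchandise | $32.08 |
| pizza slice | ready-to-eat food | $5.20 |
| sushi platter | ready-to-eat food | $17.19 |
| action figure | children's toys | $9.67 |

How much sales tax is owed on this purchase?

$4.83

Eye drops $15.56: over-the-counter medication → 8% → $1.24
Breakfast burrito $4.50: ready-to-eat food → 6% → $0.27
LED flashlight $32.08: general merchandise → 4% → $1.28
Pizza slice $5.20: ready-to-eat food → 6% → $0.31
Sushi platter $17.19: ready-to-eat food → 6% → $1.03
Action figure $9.67: children's toys → 7.25% → $0.70
Total tax = $1.24 + $0.27 + $1.28 + $0.31 + $1.03 + $0.70 = $4.83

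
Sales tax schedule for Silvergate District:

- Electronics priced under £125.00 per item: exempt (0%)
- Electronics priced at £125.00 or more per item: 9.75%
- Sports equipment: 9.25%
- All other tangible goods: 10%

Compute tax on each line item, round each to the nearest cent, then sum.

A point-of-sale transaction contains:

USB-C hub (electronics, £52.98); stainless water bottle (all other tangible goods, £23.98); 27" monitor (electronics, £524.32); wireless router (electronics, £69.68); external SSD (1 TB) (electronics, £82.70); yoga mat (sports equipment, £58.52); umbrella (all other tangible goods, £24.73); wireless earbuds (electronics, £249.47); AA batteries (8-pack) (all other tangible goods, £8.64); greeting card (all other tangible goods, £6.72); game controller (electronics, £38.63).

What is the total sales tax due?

USB-C hub £52.98: electronics, under £125.00 → 0% → £0.00
Stainless water bottle £23.98: all other tangible goods → 10% → £2.40
27" monitor £524.32: electronics, £125.00 or more → 9.75% → £51.12
Wireless router £69.68: electronics, under £125.00 → 0% → £0.00
External SSD (1 TB) £82.70: electronics, under £125.00 → 0% → £0.00
Yoga mat £58.52: sports equipment → 9.25% → £5.41
Umbrella £24.73: all other tangible goods → 10% → £2.47
Wireless earbuds £249.47: electronics, £125.00 or more → 9.75% → £24.32
AA batteries (8-pack) £8.64: all other tangible goods → 10% → £0.86
Greeting card £6.72: all other tangible goods → 10% → £0.67
Game controller £38.63: electronics, under £125.00 → 0% → £0.00
Total tax = £2.40 + £51.12 + £5.41 + £2.47 + £24.32 + £0.86 + £0.67 = £87.25

£87.25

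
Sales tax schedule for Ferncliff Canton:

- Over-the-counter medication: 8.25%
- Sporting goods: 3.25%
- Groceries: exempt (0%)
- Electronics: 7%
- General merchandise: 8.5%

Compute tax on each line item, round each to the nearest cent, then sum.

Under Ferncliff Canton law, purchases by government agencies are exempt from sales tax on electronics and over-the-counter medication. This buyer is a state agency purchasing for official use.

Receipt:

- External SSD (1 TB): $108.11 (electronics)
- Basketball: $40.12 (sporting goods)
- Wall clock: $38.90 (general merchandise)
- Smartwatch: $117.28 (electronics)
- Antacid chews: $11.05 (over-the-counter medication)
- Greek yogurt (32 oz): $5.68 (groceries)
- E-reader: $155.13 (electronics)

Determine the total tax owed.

$4.61

External SSD (1 TB) $108.11: electronics, buyer-exempt → 0% → $0.00
Basketball $40.12: sporting goods → 3.25% → $1.30
Wall clock $38.90: general merchandise → 8.5% → $3.31
Smartwatch $117.28: electronics, buyer-exempt → 0% → $0.00
Antacid chews $11.05: over-the-counter medication, buyer-exempt → 0% → $0.00
Greek yogurt (32 oz) $5.68: groceries → 0% → $0.00
E-reader $155.13: electronics, buyer-exempt → 0% → $0.00
Total tax = $1.30 + $3.31 = $4.61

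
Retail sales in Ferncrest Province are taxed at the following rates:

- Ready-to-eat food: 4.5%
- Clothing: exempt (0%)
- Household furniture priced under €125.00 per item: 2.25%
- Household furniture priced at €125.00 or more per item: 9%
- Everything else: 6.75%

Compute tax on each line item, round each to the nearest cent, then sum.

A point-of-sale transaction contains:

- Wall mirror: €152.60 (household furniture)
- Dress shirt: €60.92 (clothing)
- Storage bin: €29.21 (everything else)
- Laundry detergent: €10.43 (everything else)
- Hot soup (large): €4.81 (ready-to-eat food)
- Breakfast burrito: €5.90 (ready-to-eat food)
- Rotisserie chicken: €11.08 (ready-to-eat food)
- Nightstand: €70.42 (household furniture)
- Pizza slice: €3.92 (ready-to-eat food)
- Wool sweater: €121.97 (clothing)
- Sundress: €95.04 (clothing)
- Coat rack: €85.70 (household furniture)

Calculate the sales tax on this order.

Wall mirror €152.60: household furniture, €125.00 or more → 9% → €13.73
Dress shirt €60.92: clothing → 0% → €0.00
Storage bin €29.21: everything else → 6.75% → €1.97
Laundry detergent €10.43: everything else → 6.75% → €0.70
Hot soup (large) €4.81: ready-to-eat food → 4.5% → €0.22
Breakfast burrito €5.90: ready-to-eat food → 4.5% → €0.27
Rotisserie chicken €11.08: ready-to-eat food → 4.5% → €0.50
Nightstand €70.42: household furniture, under €125.00 → 2.25% → €1.58
Pizza slice €3.92: ready-to-eat food → 4.5% → €0.18
Wool sweater €121.97: clothing → 0% → €0.00
Sundress €95.04: clothing → 0% → €0.00
Coat rack €85.70: household furniture, under €125.00 → 2.25% → €1.93
Total tax = €13.73 + €1.97 + €0.70 + €0.22 + €0.27 + €0.50 + €1.58 + €0.18 + €1.93 = €21.08

€21.08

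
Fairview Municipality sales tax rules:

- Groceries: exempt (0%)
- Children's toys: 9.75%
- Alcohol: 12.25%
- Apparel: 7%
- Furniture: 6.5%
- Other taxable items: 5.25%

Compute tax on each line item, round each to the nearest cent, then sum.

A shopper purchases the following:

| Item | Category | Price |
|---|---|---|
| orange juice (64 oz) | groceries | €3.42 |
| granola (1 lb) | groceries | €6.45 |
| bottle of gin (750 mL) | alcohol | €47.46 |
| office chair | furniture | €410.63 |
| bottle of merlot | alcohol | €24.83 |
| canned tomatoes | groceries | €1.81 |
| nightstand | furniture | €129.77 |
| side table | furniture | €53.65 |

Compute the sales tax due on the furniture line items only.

Office chair €410.63: furniture → 6.5% → €26.69
Nightstand €129.77: furniture → 6.5% → €8.44
Side table €53.65: furniture → 6.5% → €3.49
Tax on furniture = €26.69 + €8.44 + €3.49 = €38.62

€38.62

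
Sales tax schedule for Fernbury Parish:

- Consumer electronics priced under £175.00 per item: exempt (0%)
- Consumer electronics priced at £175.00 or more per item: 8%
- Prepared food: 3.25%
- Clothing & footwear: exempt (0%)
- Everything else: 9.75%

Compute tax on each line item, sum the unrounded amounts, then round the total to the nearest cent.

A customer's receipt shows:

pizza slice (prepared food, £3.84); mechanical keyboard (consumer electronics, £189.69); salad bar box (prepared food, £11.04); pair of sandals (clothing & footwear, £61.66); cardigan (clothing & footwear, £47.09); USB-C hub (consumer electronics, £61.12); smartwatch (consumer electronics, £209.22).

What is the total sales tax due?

Pizza slice £3.84: prepared food → 3.25% → £0.1248
Mechanical keyboard £189.69: consumer electronics, £175.00 or more → 8% → £15.1752
Salad bar box £11.04: prepared food → 3.25% → £0.3588
Pair of sandals £61.66: clothing & footwear → 0% → £0.00
Cardigan £47.09: clothing & footwear → 0% → £0.00
USB-C hub £61.12: consumer electronics, under £175.00 → 0% → £0.00
Smartwatch £209.22: consumer electronics, £175.00 or more → 8% → £16.7376
Unrounded tax sum = £32.3964 → £32.40

£32.40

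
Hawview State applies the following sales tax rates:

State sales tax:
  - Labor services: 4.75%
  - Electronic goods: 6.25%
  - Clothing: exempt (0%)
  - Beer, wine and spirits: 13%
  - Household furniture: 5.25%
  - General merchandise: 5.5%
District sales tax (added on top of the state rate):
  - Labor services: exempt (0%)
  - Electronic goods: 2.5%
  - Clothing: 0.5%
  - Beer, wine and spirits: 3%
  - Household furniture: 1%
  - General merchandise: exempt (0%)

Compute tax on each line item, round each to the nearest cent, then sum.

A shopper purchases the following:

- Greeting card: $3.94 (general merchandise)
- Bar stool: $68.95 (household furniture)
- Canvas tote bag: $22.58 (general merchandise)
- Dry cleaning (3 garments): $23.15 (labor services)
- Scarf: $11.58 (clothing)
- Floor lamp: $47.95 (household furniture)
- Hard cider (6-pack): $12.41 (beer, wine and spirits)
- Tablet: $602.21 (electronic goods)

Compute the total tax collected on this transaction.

Greeting card $3.94: general merchandise → 5.5% + 0% district = 5.5% → $0.22
Bar stool $68.95: household furniture → 5.25% + 1% district = 6.25% → $4.31
Canvas tote bag $22.58: general merchandise → 5.5% + 0% district = 5.5% → $1.24
Dry cleaning (3 garments) $23.15: labor services → 4.75% + 0% district = 4.75% → $1.10
Scarf $11.58: clothing → 0% + 0.5% district = 0.5% → $0.06
Floor lamp $47.95: household furniture → 5.25% + 1% district = 6.25% → $3.00
Hard cider (6-pack) $12.41: beer, wine and spirits → 13% + 3% district = 16% → $1.99
Tablet $602.21: electronic goods → 6.25% + 2.5% district = 8.75% → $52.69
Total tax = $0.22 + $4.31 + $1.24 + $1.10 + $0.06 + $3.00 + $1.99 + $52.69 = $64.61

$64.61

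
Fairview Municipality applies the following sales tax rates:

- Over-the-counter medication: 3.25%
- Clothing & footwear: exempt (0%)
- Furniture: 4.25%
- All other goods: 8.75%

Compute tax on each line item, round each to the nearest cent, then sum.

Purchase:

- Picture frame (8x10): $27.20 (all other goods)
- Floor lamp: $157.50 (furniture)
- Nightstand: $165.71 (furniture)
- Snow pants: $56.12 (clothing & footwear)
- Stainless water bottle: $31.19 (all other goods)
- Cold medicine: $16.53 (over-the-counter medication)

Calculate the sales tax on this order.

$19.38

Picture frame (8x10) $27.20: all other goods → 8.75% → $2.38
Floor lamp $157.50: furniture → 4.25% → $6.69
Nightstand $165.71: furniture → 4.25% → $7.04
Snow pants $56.12: clothing & footwear → 0% → $0.00
Stainless water bottle $31.19: all other goods → 8.75% → $2.73
Cold medicine $16.53: over-the-counter medication → 3.25% → $0.54
Total tax = $2.38 + $6.69 + $7.04 + $2.73 + $0.54 = $19.38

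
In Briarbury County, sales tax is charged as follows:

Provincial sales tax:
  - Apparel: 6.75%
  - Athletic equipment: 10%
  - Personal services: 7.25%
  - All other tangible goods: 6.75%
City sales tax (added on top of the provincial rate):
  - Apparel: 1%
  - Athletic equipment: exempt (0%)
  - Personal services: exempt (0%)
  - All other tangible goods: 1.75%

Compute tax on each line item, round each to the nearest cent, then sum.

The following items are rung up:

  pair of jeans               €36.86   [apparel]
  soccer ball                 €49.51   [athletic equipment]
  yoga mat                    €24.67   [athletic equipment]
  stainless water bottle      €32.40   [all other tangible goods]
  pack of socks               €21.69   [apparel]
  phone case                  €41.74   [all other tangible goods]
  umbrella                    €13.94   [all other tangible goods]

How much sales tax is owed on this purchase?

Pair of jeans €36.86: apparel → 6.75% + 1% city = 7.75% → €2.86
Soccer ball €49.51: athletic equipment → 10% + 0% city = 10% → €4.95
Yoga mat €24.67: athletic equipment → 10% + 0% city = 10% → €2.47
Stainless water bottle €32.40: all other tangible goods → 6.75% + 1.75% city = 8.5% → €2.75
Pack of socks €21.69: apparel → 6.75% + 1% city = 7.75% → €1.68
Phone case €41.74: all other tangible goods → 6.75% + 1.75% city = 8.5% → €3.55
Umbrella €13.94: all other tangible goods → 6.75% + 1.75% city = 8.5% → €1.18
Total tax = €2.86 + €4.95 + €2.47 + €2.75 + €1.68 + €3.55 + €1.18 = €19.44

€19.44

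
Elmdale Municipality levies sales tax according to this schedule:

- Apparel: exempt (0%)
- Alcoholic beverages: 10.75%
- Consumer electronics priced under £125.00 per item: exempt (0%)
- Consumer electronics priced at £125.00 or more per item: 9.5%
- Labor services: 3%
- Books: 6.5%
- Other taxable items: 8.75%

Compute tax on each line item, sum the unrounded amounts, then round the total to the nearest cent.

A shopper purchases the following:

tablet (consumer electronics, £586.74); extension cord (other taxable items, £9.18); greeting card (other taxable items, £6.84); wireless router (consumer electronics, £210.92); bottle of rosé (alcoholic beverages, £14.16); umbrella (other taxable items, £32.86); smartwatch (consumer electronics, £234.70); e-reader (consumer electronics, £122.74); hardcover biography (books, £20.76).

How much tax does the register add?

Tablet £586.74: consumer electronics, £125.00 or more → 9.5% → £55.7403
Extension cord £9.18: other taxable items → 8.75% → £0.80325
Greeting card £6.84: other taxable items → 8.75% → £0.5985
Wireless router £210.92: consumer electronics, £125.00 or more → 9.5% → £20.0374
Bottle of rosé £14.16: alcoholic beverages → 10.75% → £1.5222
Umbrella £32.86: other taxable items → 8.75% → £2.87525
Smartwatch £234.70: consumer electronics, £125.00 or more → 9.5% → £22.2965
E-reader £122.74: consumer electronics, under £125.00 → 0% → £0.00
Hardcover biography £20.76: books → 6.5% → £1.3494
Unrounded tax sum = £105.2228 → £105.22

£105.22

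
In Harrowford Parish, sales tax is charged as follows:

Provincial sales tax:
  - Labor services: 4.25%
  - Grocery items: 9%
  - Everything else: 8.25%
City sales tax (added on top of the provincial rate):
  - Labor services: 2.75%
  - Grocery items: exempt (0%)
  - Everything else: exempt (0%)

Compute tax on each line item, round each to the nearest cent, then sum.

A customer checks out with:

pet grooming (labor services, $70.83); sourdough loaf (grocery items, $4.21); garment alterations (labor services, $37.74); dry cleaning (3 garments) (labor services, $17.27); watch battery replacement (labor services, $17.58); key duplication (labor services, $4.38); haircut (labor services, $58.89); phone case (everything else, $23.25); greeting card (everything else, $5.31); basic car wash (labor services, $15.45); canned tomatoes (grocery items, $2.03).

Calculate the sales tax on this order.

Pet grooming $70.83: labor services → 4.25% + 2.75% city = 7% → $4.96
Sourdough loaf $4.21: grocery items → 9% + 0% city = 9% → $0.38
Garment alterations $37.74: labor services → 4.25% + 2.75% city = 7% → $2.64
Dry cleaning (3 garments) $17.27: labor services → 4.25% + 2.75% city = 7% → $1.21
Watch battery replacement $17.58: labor services → 4.25% + 2.75% city = 7% → $1.23
Key duplication $4.38: labor services → 4.25% + 2.75% city = 7% → $0.31
Haircut $58.89: labor services → 4.25% + 2.75% city = 7% → $4.12
Phone case $23.25: everything else → 8.25% + 0% city = 8.25% → $1.92
Greeting card $5.31: everything else → 8.25% + 0% city = 8.25% → $0.44
Basic car wash $15.45: labor services → 4.25% + 2.75% city = 7% → $1.08
Canned tomatoes $2.03: grocery items → 9% + 0% city = 9% → $0.18
Total tax = $4.96 + $0.38 + $2.64 + $1.21 + $1.23 + $0.31 + $4.12 + $1.92 + $0.44 + $1.08 + $0.18 = $18.47

$18.47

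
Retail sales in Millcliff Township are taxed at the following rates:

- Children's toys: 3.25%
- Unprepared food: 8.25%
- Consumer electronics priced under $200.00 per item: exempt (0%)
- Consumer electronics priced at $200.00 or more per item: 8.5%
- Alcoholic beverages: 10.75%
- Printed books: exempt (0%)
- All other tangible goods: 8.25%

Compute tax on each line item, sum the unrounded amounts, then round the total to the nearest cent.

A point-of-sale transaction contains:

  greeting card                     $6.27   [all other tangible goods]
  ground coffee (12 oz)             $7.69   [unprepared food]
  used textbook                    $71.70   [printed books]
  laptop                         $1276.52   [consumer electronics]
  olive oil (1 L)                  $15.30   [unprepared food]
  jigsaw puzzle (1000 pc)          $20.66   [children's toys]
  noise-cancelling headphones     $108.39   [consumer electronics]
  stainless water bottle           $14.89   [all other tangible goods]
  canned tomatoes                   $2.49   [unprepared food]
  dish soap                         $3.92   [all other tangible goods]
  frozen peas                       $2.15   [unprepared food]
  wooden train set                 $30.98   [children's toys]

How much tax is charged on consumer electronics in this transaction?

$108.50

Laptop $1276.52: consumer electronics, $200.00 or more → 8.5% → $108.5042
Noise-cancelling headphones $108.39: consumer electronics, under $200.00 → 0% → $0.00
Tax on consumer electronics: unrounded sum = $108.5042 → $108.50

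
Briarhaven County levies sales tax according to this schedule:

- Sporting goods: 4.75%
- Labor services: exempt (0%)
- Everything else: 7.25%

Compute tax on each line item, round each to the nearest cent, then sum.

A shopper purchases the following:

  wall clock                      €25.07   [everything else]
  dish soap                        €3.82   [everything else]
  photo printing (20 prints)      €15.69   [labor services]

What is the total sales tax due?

€2.10

Wall clock €25.07: everything else → 7.25% → €1.82
Dish soap €3.82: everything else → 7.25% → €0.28
Photo printing (20 prints) €15.69: labor services → 0% → €0.00
Total tax = €1.82 + €0.28 = €2.10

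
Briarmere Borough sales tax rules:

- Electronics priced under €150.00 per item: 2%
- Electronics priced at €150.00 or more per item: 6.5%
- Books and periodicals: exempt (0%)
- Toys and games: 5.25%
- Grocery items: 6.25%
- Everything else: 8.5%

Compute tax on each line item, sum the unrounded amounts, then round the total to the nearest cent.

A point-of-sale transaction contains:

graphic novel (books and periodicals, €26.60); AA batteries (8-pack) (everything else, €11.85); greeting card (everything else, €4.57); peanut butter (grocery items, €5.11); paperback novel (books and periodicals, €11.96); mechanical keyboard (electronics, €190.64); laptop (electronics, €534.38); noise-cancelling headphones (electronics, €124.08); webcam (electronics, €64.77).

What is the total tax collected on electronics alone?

€50.90

Mechanical keyboard €190.64: electronics, €150.00 or more → 6.5% → €12.3916
Laptop €534.38: electronics, €150.00 or more → 6.5% → €34.7347
Noise-cancelling headphones €124.08: electronics, under €150.00 → 2% → €2.4816
Webcam €64.77: electronics, under €150.00 → 2% → €1.2954
Tax on electronics: unrounded sum = €50.9033 → €50.90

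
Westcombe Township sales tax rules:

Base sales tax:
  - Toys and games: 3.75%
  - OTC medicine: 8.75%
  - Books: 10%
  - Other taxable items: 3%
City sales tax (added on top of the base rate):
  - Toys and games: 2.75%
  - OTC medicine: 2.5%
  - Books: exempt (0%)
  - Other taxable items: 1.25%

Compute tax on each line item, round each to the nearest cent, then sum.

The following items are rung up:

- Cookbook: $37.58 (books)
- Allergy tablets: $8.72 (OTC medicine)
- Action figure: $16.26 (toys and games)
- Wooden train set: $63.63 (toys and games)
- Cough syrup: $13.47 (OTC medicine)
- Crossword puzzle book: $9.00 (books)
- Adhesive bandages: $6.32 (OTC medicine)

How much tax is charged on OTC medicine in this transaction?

Allergy tablets $8.72: OTC medicine → 8.75% + 2.5% city = 11.25% → $0.98
Cough syrup $13.47: OTC medicine → 8.75% + 2.5% city = 11.25% → $1.52
Adhesive bandages $6.32: OTC medicine → 8.75% + 2.5% city = 11.25% → $0.71
Tax on OTC medicine = $0.98 + $1.52 + $0.71 = $3.21

$3.21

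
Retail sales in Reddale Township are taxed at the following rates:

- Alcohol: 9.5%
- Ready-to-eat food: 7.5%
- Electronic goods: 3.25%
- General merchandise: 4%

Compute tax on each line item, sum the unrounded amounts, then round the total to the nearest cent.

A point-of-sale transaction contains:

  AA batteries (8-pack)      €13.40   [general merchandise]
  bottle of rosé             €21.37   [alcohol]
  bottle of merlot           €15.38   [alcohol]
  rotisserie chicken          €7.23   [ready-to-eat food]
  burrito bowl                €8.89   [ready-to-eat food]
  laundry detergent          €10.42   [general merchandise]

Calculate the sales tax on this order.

AA batteries (8-pack) €13.40: general merchandise → 4% → €0.536
Bottle of rosé €21.37: alcohol → 9.5% → €2.03015
Bottle of merlot €15.38: alcohol → 9.5% → €1.4611
Rotisserie chicken €7.23: ready-to-eat food → 7.5% → €0.54225
Burrito bowl €8.89: ready-to-eat food → 7.5% → €0.66675
Laundry detergent €10.42: general merchandise → 4% → €0.4168
Unrounded tax sum = €5.65305 → €5.65

€5.65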